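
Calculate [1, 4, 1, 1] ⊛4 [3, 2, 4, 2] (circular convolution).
Use y[k] = Σ_j f[j]·g[(k-j) mod 4]. y[0] = 1×3 + 4×2 + 1×4 + 1×2 = 17; y[1] = 1×2 + 4×3 + 1×2 + 1×4 = 20; y[2] = 1×4 + 4×2 + 1×3 + 1×2 = 17; y[3] = 1×2 + 4×4 + 1×2 + 1×3 = 23. Result: [17, 20, 17, 23]

[17, 20, 17, 23]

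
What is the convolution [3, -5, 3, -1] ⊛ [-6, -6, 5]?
y[0] = 3×-6 = -18; y[1] = 3×-6 + -5×-6 = 12; y[2] = 3×5 + -5×-6 + 3×-6 = 27; y[3] = -5×5 + 3×-6 + -1×-6 = -37; y[4] = 3×5 + -1×-6 = 21; y[5] = -1×5 = -5

[-18, 12, 27, -37, 21, -5]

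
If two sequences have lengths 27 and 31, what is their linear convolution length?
Linear/full convolution length: m + n - 1 = 27 + 31 - 1 = 57

57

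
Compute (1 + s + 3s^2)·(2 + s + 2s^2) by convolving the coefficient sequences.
Ascending coefficients: a = [1, 1, 3], b = [2, 1, 2]. c[0] = 1×2 = 2; c[1] = 1×1 + 1×2 = 3; c[2] = 1×2 + 1×1 + 3×2 = 9; c[3] = 1×2 + 3×1 = 5; c[4] = 3×2 = 6. Result coefficients: [2, 3, 9, 5, 6] → 2 + 3s + 9s^2 + 5s^3 + 6s^4

2 + 3s + 9s^2 + 5s^3 + 6s^4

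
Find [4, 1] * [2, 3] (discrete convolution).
y[0] = 4×2 = 8; y[1] = 4×3 + 1×2 = 14; y[2] = 1×3 = 3

[8, 14, 3]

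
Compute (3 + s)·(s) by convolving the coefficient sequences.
Ascending coefficients: a = [3, 1], b = [0, 1]. c[0] = 3×0 = 0; c[1] = 3×1 + 1×0 = 3; c[2] = 1×1 = 1. Result coefficients: [0, 3, 1] → 3s + s^2

3s + s^2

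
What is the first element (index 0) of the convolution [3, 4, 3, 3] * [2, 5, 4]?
Use y[k] = Σ_i a[i]·b[k-i] at k=0. y[0] = 3×2 = 6

6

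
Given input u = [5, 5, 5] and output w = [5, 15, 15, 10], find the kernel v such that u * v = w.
Output length 4 = len(u) + len(v) - 1 ⇒ len(v) = 2. Solve v forward using v[k] = (w[k] - Σ_{i≥1} u[i]·v[k-i]) / u[0]: v[0] = w[0] / u[0] = 5 / 5 = 1; v[1] = (w[1] - 5×1) / u[0] = (15 - 5×1) / 5 = 2. So v = [1, 2]. Forward-check [5, 5, 5] * [1, 2]: w[0] = 5×1 = 5; w[1] = 5×2 + 5×1 = 15; w[2] = 5×2 + 5×1 = 15; w[3] = 5×2 = 10 → [5, 15, 15, 10] ✓

[1, 2]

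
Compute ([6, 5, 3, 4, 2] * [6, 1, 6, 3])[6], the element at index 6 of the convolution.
Use y[k] = Σ_i a[i]·b[k-i] at k=6. y[6] = 4×3 + 2×6 = 24

24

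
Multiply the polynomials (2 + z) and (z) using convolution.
Ascending coefficients: a = [2, 1], b = [0, 1]. c[0] = 2×0 = 0; c[1] = 2×1 + 1×0 = 2; c[2] = 1×1 = 1. Result coefficients: [0, 2, 1] → 2z + z^2

2z + z^2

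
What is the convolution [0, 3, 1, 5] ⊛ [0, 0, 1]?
y[0] = 0×0 = 0; y[1] = 0×0 + 3×0 = 0; y[2] = 0×1 + 3×0 + 1×0 = 0; y[3] = 3×1 + 1×0 + 5×0 = 3; y[4] = 1×1 + 5×0 = 1; y[5] = 5×1 = 5

[0, 0, 0, 3, 1, 5]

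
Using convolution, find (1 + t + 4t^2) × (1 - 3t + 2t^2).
Ascending coefficients: a = [1, 1, 4], b = [1, -3, 2]. c[0] = 1×1 = 1; c[1] = 1×-3 + 1×1 = -2; c[2] = 1×2 + 1×-3 + 4×1 = 3; c[3] = 1×2 + 4×-3 = -10; c[4] = 4×2 = 8. Result coefficients: [1, -2, 3, -10, 8] → 1 - 2t + 3t^2 - 10t^3 + 8t^4

1 - 2t + 3t^2 - 10t^3 + 8t^4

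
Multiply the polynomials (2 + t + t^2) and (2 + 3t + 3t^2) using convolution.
Ascending coefficients: a = [2, 1, 1], b = [2, 3, 3]. c[0] = 2×2 = 4; c[1] = 2×3 + 1×2 = 8; c[2] = 2×3 + 1×3 + 1×2 = 11; c[3] = 1×3 + 1×3 = 6; c[4] = 1×3 = 3. Result coefficients: [4, 8, 11, 6, 3] → 4 + 8t + 11t^2 + 6t^3 + 3t^4

4 + 8t + 11t^2 + 6t^3 + 3t^4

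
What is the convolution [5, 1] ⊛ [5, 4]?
y[0] = 5×5 = 25; y[1] = 5×4 + 1×5 = 25; y[2] = 1×4 = 4

[25, 25, 4]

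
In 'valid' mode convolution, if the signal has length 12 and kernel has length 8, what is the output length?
'Valid' mode counts only positions where the kernel fully overlaps the signal: m - n + 1 = 12 - 8 + 1 = 5

5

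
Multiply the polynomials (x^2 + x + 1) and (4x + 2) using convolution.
Ascending coefficients: a = [1, 1, 1], b = [2, 4]. c[0] = 1×2 = 2; c[1] = 1×4 + 1×2 = 6; c[2] = 1×4 + 1×2 = 6; c[3] = 1×4 = 4. Result coefficients: [2, 6, 6, 4] → 4x^3 + 6x^2 + 6x + 2

4x^3 + 6x^2 + 6x + 2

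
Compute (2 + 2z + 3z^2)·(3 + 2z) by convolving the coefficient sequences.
Ascending coefficients: a = [2, 2, 3], b = [3, 2]. c[0] = 2×3 = 6; c[1] = 2×2 + 2×3 = 10; c[2] = 2×2 + 3×3 = 13; c[3] = 3×2 = 6. Result coefficients: [6, 10, 13, 6] → 6 + 10z + 13z^2 + 6z^3

6 + 10z + 13z^2 + 6z^3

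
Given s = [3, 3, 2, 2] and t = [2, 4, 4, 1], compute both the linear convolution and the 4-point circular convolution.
Linear: y_lin[0] = 3×2 = 6; y_lin[1] = 3×4 + 3×2 = 18; y_lin[2] = 3×4 + 3×4 + 2×2 = 28; y_lin[3] = 3×1 + 3×4 + 2×4 + 2×2 = 27; y_lin[4] = 3×1 + 2×4 + 2×4 = 19; y_lin[5] = 2×1 + 2×4 = 10; y_lin[6] = 2×1 = 2 → [6, 18, 28, 27, 19, 10, 2]. Circular (length 4): y[0] = 3×2 + 3×1 + 2×4 + 2×4 = 25; y[1] = 3×4 + 3×2 + 2×1 + 2×4 = 28; y[2] = 3×4 + 3×4 + 2×2 + 2×1 = 30; y[3] = 3×1 + 3×4 + 2×4 + 2×2 = 27 → [25, 28, 30, 27]

Linear: [6, 18, 28, 27, 19, 10, 2], Circular: [25, 28, 30, 27]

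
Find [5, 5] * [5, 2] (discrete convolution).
y[0] = 5×5 = 25; y[1] = 5×2 + 5×5 = 35; y[2] = 5×2 = 10

[25, 35, 10]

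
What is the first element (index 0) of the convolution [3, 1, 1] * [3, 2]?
Use y[k] = Σ_i a[i]·b[k-i] at k=0. y[0] = 3×3 = 9

9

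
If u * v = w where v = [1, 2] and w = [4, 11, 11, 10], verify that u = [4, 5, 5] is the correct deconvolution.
Forward-compute [4, 5, 5] * [1, 2]: w[0] = 4×1 = 4; w[1] = 4×2 + 5×1 = 13; w[2] = 5×2 + 5×1 = 15; w[3] = 5×2 = 10 → [4, 13, 15, 10]. Does not match given w = [4, 11, 11, 10].

Not verified. [4, 5, 5] * [1, 2] = [4, 13, 15, 10], which differs from [4, 11, 11, 10] at index 1.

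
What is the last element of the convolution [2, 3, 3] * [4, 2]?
Use y[k] = Σ_i a[i]·b[k-i] at k=3. y[3] = 3×2 = 6

6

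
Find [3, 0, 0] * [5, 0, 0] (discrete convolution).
y[0] = 3×5 = 15; y[1] = 3×0 + 0×5 = 0; y[2] = 3×0 + 0×0 + 0×5 = 0; y[3] = 0×0 + 0×0 = 0; y[4] = 0×0 = 0

[15, 0, 0, 0, 0]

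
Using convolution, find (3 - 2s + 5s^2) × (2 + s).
Ascending coefficients: a = [3, -2, 5], b = [2, 1]. c[0] = 3×2 = 6; c[1] = 3×1 + -2×2 = -1; c[2] = -2×1 + 5×2 = 8; c[3] = 5×1 = 5. Result coefficients: [6, -1, 8, 5] → 6 - s + 8s^2 + 5s^3

6 - s + 8s^2 + 5s^3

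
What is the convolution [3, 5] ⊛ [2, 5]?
y[0] = 3×2 = 6; y[1] = 3×5 + 5×2 = 25; y[2] = 5×5 = 25

[6, 25, 25]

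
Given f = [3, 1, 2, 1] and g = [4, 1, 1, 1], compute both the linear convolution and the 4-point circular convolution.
Linear: y_lin[0] = 3×4 = 12; y_lin[1] = 3×1 + 1×4 = 7; y_lin[2] = 3×1 + 1×1 + 2×4 = 12; y_lin[3] = 3×1 + 1×1 + 2×1 + 1×4 = 10; y_lin[4] = 1×1 + 2×1 + 1×1 = 4; y_lin[5] = 2×1 + 1×1 = 3; y_lin[6] = 1×1 = 1 → [12, 7, 12, 10, 4, 3, 1]. Circular (length 4): y[0] = 3×4 + 1×1 + 2×1 + 1×1 = 16; y[1] = 3×1 + 1×4 + 2×1 + 1×1 = 10; y[2] = 3×1 + 1×1 + 2×4 + 1×1 = 13; y[3] = 3×1 + 1×1 + 2×1 + 1×4 = 10 → [16, 10, 13, 10]

Linear: [12, 7, 12, 10, 4, 3, 1], Circular: [16, 10, 13, 10]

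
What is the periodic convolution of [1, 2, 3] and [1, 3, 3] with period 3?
Use y[k] = Σ_j f[j]·g[(k-j) mod 3]. y[0] = 1×1 + 2×3 + 3×3 = 16; y[1] = 1×3 + 2×1 + 3×3 = 14; y[2] = 1×3 + 2×3 + 3×1 = 12. Result: [16, 14, 12]

[16, 14, 12]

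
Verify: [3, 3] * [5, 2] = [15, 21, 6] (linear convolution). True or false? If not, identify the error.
Recompute linear convolution of [3, 3] and [5, 2]: y[0] = 3×5 = 15; y[1] = 3×2 + 3×5 = 21; y[2] = 3×2 = 6 → [15, 21, 6]. Given [15, 21, 6] matches, so answer: Yes

Yes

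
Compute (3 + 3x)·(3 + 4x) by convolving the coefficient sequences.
Ascending coefficients: a = [3, 3], b = [3, 4]. c[0] = 3×3 = 9; c[1] = 3×4 + 3×3 = 21; c[2] = 3×4 = 12. Result coefficients: [9, 21, 12] → 9 + 21x + 12x^2

9 + 21x + 12x^2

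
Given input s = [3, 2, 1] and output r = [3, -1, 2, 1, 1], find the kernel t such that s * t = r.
Output length 5 = len(s) + len(t) - 1 ⇒ len(t) = 3. Solve t forward using t[k] = (r[k] - Σ_{i≥1} s[i]·t[k-i]) / s[0]: t[0] = r[0] / s[0] = 3 / 3 = 1; t[1] = (r[1] - 2×1) / s[0] = (-1 - 2×1) / 3 = -1; t[2] = (r[2] - 2×-1 - 1×1) / s[0] = (2 - 2×-1 - 1×1) / 3 = 1. So t = [1, -1, 1]. Forward-check [3, 2, 1] * [1, -1, 1]: r[0] = 3×1 = 3; r[1] = 3×-1 + 2×1 = -1; r[2] = 3×1 + 2×-1 + 1×1 = 2; r[3] = 2×1 + 1×-1 = 1; r[4] = 1×1 = 1 → [3, -1, 2, 1, 1] ✓

[1, -1, 1]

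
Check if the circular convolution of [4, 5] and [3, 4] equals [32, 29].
Recompute circular convolution of [4, 5] and [3, 4]: y[0] = 4×3 + 5×4 = 32; y[1] = 4×4 + 5×3 = 31 → [32, 31]. Compare to given [32, 29]: they differ at index 1: given 29, correct 31, so answer: No

No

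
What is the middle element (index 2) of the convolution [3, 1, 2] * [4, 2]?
Use y[k] = Σ_i a[i]·b[k-i] at k=2. y[2] = 1×2 + 2×4 = 10

10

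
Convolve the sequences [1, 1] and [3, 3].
y[0] = 1×3 = 3; y[1] = 1×3 + 1×3 = 6; y[2] = 1×3 = 3

[3, 6, 3]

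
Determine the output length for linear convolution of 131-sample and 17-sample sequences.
Linear/full convolution length: m + n - 1 = 131 + 17 - 1 = 147

147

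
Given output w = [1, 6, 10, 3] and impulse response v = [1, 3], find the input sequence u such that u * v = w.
Deconvolve w=[1, 6, 10, 3] by v=[1, 3]. Since v[0]=1, solve forward: u[0] = w[0] / 1 = 1; u[1] = (w[1] - 1×3) / 1 = 3; u[2] = (w[2] - 3×3) / 1 = 1. So u = [1, 3, 1]. Check by forward convolution: w[0] = 1×1 = 1; w[1] = 1×3 + 3×1 = 6; w[2] = 3×3 + 1×1 = 10; w[3] = 1×3 = 3

[1, 3, 1]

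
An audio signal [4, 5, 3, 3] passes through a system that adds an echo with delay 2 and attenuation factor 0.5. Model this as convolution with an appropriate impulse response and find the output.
Direct-path + delayed-attenuated-path model → impulse response h = [1, 0, 0.5] (1 at lag 0, 0.5 at lag 2). Output y[n] = x[n] + 0.5·x[n - 2] (with x[n] = 0 outside 0..3): y[0] = 4 + 0.5×0 = 4; y[1] = 5 + 0.5×0 = 5; y[2] = 3 + 0.5×4 = 5.0; y[3] = 3 + 0.5×5 = 5.5; y[4] = 0 + 0.5×3 = 1.5; y[5] = 0 + 0.5×3 = 1.5. So y = [4, 5, 5.0, 5.5, 1.5, 1.5]

[4, 5, 5.0, 5.5, 1.5, 1.5]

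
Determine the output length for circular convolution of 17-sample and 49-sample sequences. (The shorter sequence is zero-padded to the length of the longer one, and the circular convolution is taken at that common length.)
Circular convolution (zero-padding the shorter input) has length max(m, n) = max(17, 49) = 49

49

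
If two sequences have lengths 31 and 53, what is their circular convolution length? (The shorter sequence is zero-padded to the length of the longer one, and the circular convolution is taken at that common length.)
Circular convolution (zero-padding the shorter input) has length max(m, n) = max(31, 53) = 53

53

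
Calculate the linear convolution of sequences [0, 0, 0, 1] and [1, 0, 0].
y[0] = 0×1 = 0; y[1] = 0×0 + 0×1 = 0; y[2] = 0×0 + 0×0 + 0×1 = 0; y[3] = 0×0 + 0×0 + 1×1 = 1; y[4] = 0×0 + 1×0 = 0; y[5] = 1×0 = 0

[0, 0, 0, 1, 0, 0]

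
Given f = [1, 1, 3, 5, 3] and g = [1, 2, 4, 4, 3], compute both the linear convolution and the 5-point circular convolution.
Linear: y_lin[0] = 1×1 = 1; y_lin[1] = 1×2 + 1×1 = 3; y_lin[2] = 1×4 + 1×2 + 3×1 = 9; y_lin[3] = 1×4 + 1×4 + 3×2 + 5×1 = 19; y_lin[4] = 1×3 + 1×4 + 3×4 + 5×2 + 3×1 = 32; y_lin[5] = 1×3 + 3×4 + 5×4 + 3×2 = 41; y_lin[6] = 3×3 + 5×4 + 3×4 = 41; y_lin[7] = 5×3 + 3×4 = 27; y_lin[8] = 3×3 = 9 → [1, 3, 9, 19, 32, 41, 41, 27, 9]. Circular (length 5): y[0] = 1×1 + 1×3 + 3×4 + 5×4 + 3×2 = 42; y[1] = 1×2 + 1×1 + 3×3 + 5×4 + 3×4 = 44; y[2] = 1×4 + 1×2 + 3×1 + 5×3 + 3×4 = 36; y[3] = 1×4 + 1×4 + 3×2 + 5×1 + 3×3 = 28; y[4] = 1×3 + 1×4 + 3×4 + 5×2 + 3×1 = 32 → [42, 44, 36, 28, 32]

Linear: [1, 3, 9, 19, 32, 41, 41, 27, 9], Circular: [42, 44, 36, 28, 32]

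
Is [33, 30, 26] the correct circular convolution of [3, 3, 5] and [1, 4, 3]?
Recompute circular convolution of [3, 3, 5] and [1, 4, 3]: y[0] = 3×1 + 3×3 + 5×4 = 32; y[1] = 3×4 + 3×1 + 5×3 = 30; y[2] = 3×3 + 3×4 + 5×1 = 26 → [32, 30, 26]. Compare to given [33, 30, 26]: they differ at index 0: given 33, correct 32, so answer: No

No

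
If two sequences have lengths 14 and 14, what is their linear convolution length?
Linear/full convolution length: m + n - 1 = 14 + 14 - 1 = 27

27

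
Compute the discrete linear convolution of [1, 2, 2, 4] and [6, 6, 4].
y[0] = 1×6 = 6; y[1] = 1×6 + 2×6 = 18; y[2] = 1×4 + 2×6 + 2×6 = 28; y[3] = 2×4 + 2×6 + 4×6 = 44; y[4] = 2×4 + 4×6 = 32; y[5] = 4×4 = 16

[6, 18, 28, 44, 32, 16]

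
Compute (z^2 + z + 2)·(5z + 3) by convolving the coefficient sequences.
Ascending coefficients: a = [2, 1, 1], b = [3, 5]. c[0] = 2×3 = 6; c[1] = 2×5 + 1×3 = 13; c[2] = 1×5 + 1×3 = 8; c[3] = 1×5 = 5. Result coefficients: [6, 13, 8, 5] → 5z^3 + 8z^2 + 13z + 6

5z^3 + 8z^2 + 13z + 6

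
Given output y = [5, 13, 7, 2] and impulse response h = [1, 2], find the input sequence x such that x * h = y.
Deconvolve y=[5, 13, 7, 2] by h=[1, 2]. Since h[0]=1, solve forward: x[0] = y[0] / 1 = 5; x[1] = (y[1] - 5×2) / 1 = 3; x[2] = (y[2] - 3×2) / 1 = 1. So x = [5, 3, 1]. Check by forward convolution: y[0] = 5×1 = 5; y[1] = 5×2 + 3×1 = 13; y[2] = 3×2 + 1×1 = 7; y[3] = 1×2 = 2

[5, 3, 1]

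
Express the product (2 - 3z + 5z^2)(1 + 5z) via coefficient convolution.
Ascending coefficients: a = [2, -3, 5], b = [1, 5]. c[0] = 2×1 = 2; c[1] = 2×5 + -3×1 = 7; c[2] = -3×5 + 5×1 = -10; c[3] = 5×5 = 25. Result coefficients: [2, 7, -10, 25] → 2 + 7z - 10z^2 + 25z^3

2 + 7z - 10z^2 + 25z^3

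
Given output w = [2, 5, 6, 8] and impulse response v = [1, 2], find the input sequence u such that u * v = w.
Deconvolve w=[2, 5, 6, 8] by v=[1, 2]. Since v[0]=1, solve forward: u[0] = w[0] / 1 = 2; u[1] = (w[1] - 2×2) / 1 = 1; u[2] = (w[2] - 1×2) / 1 = 4. So u = [2, 1, 4]. Check by forward convolution: w[0] = 2×1 = 2; w[1] = 2×2 + 1×1 = 5; w[2] = 1×2 + 4×1 = 6; w[3] = 4×2 = 8

[2, 1, 4]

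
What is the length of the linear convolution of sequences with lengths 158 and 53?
Linear/full convolution length: m + n - 1 = 158 + 53 - 1 = 210

210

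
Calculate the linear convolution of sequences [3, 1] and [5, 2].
y[0] = 3×5 = 15; y[1] = 3×2 + 1×5 = 11; y[2] = 1×2 = 2

[15, 11, 2]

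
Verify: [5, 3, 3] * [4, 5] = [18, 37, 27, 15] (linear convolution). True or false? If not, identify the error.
Recompute linear convolution of [5, 3, 3] and [4, 5]: y[0] = 5×4 = 20; y[1] = 5×5 + 3×4 = 37; y[2] = 3×5 + 3×4 = 27; y[3] = 3×5 = 15 → [20, 37, 27, 15]. Compare to given [18, 37, 27, 15]: they differ at index 0: given 18, correct 20, so answer: No

No. Error at index 0: given 18, correct 20.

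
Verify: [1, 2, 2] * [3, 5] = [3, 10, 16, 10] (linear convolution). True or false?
Recompute linear convolution of [1, 2, 2] and [3, 5]: y[0] = 1×3 = 3; y[1] = 1×5 + 2×3 = 11; y[2] = 2×5 + 2×3 = 16; y[3] = 2×5 = 10 → [3, 11, 16, 10]. Compare to given [3, 10, 16, 10]: they differ at index 1: given 10, correct 11, so answer: No

No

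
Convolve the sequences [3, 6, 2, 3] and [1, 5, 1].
y[0] = 3×1 = 3; y[1] = 3×5 + 6×1 = 21; y[2] = 3×1 + 6×5 + 2×1 = 35; y[3] = 6×1 + 2×5 + 3×1 = 19; y[4] = 2×1 + 3×5 = 17; y[5] = 3×1 = 3

[3, 21, 35, 19, 17, 3]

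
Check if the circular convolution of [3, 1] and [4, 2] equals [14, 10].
Recompute circular convolution of [3, 1] and [4, 2]: y[0] = 3×4 + 1×2 = 14; y[1] = 3×2 + 1×4 = 10 → [14, 10]. Given [14, 10] matches, so answer: Yes

Yes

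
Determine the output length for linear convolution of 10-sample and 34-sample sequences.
Linear/full convolution length: m + n - 1 = 10 + 34 - 1 = 43

43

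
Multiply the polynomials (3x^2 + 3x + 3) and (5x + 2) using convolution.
Ascending coefficients: a = [3, 3, 3], b = [2, 5]. c[0] = 3×2 = 6; c[1] = 3×5 + 3×2 = 21; c[2] = 3×5 + 3×2 = 21; c[3] = 3×5 = 15. Result coefficients: [6, 21, 21, 15] → 15x^3 + 21x^2 + 21x + 6

15x^3 + 21x^2 + 21x + 6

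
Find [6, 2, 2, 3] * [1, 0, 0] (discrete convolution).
y[0] = 6×1 = 6; y[1] = 6×0 + 2×1 = 2; y[2] = 6×0 + 2×0 + 2×1 = 2; y[3] = 2×0 + 2×0 + 3×1 = 3; y[4] = 2×0 + 3×0 = 0; y[5] = 3×0 = 0

[6, 2, 2, 3, 0, 0]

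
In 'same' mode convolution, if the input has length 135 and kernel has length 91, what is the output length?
'Same' mode returns an output with the same length as the input: 135

135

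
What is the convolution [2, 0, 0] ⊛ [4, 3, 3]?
y[0] = 2×4 = 8; y[1] = 2×3 + 0×4 = 6; y[2] = 2×3 + 0×3 + 0×4 = 6; y[3] = 0×3 + 0×3 = 0; y[4] = 0×3 = 0

[8, 6, 6, 0, 0]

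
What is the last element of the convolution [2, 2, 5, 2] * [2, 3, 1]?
Use y[k] = Σ_i a[i]·b[k-i] at k=5. y[5] = 2×1 = 2

2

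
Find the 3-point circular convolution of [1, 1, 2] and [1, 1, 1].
Use y[k] = Σ_j s[j]·t[(k-j) mod 3]. y[0] = 1×1 + 1×1 + 2×1 = 4; y[1] = 1×1 + 1×1 + 2×1 = 4; y[2] = 1×1 + 1×1 + 2×1 = 4. Result: [4, 4, 4]

[4, 4, 4]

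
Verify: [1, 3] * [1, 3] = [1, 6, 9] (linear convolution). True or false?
Recompute linear convolution of [1, 3] and [1, 3]: y[0] = 1×1 = 1; y[1] = 1×3 + 3×1 = 6; y[2] = 3×3 = 9 → [1, 6, 9]. Given [1, 6, 9] matches, so answer: Yes

Yes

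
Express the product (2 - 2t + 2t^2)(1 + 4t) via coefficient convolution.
Ascending coefficients: a = [2, -2, 2], b = [1, 4]. c[0] = 2×1 = 2; c[1] = 2×4 + -2×1 = 6; c[2] = -2×4 + 2×1 = -6; c[3] = 2×4 = 8. Result coefficients: [2, 6, -6, 8] → 2 + 6t - 6t^2 + 8t^3

2 + 6t - 6t^2 + 8t^3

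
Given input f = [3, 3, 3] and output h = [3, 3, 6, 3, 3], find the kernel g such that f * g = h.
Output length 5 = len(f) + len(g) - 1 ⇒ len(g) = 3. Solve g forward using g[k] = (h[k] - Σ_{i≥1} f[i]·g[k-i]) / f[0]: g[0] = h[0] / f[0] = 3 / 3 = 1; g[1] = (h[1] - 3×1) / f[0] = (3 - 3×1) / 3 = 0; g[2] = (h[2] - 3×0 - 3×1) / f[0] = (6 - 3×0 - 3×1) / 3 = 1. So g = [1, 0, 1]. Forward-check [3, 3, 3] * [1, 0, 1]: h[0] = 3×1 = 3; h[1] = 3×0 + 3×1 = 3; h[2] = 3×1 + 3×0 + 3×1 = 6; h[3] = 3×1 + 3×0 = 3; h[4] = 3×1 = 3 → [3, 3, 6, 3, 3] ✓

[1, 0, 1]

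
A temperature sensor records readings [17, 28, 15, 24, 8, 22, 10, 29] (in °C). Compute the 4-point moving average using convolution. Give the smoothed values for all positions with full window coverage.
4-point moving average kernel = [1, 1, 1, 1]. Apply in 'valid' mode (full window coverage): avg[0] = (17 + 28 + 15 + 24) / 4 = 21.0; avg[1] = (28 + 15 + 24 + 8) / 4 = 18.75; avg[2] = (15 + 24 + 8 + 22) / 4 = 17.25; avg[3] = (24 + 8 + 22 + 10) / 4 = 16.0; avg[4] = (8 + 22 + 10 + 29) / 4 = 17.25. Smoothed values: [21.0, 18.75, 17.25, 16.0, 17.25]

[21.0, 18.75, 17.25, 16.0, 17.25]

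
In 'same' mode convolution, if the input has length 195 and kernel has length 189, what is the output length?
'Same' mode returns an output with the same length as the input: 195

195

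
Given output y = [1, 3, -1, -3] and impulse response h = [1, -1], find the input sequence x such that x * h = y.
Deconvolve y=[1, 3, -1, -3] by h=[1, -1]. Since h[0]=1, solve forward: x[0] = y[0] / 1 = 1; x[1] = (y[1] - 1×-1) / 1 = 4; x[2] = (y[2] - 4×-1) / 1 = 3. So x = [1, 4, 3]. Check by forward convolution: y[0] = 1×1 = 1; y[1] = 1×-1 + 4×1 = 3; y[2] = 4×-1 + 3×1 = -1; y[3] = 3×-1 = -3

[1, 4, 3]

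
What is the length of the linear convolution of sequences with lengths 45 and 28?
Linear/full convolution length: m + n - 1 = 45 + 28 - 1 = 72

72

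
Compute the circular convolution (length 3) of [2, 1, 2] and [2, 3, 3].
Use y[k] = Σ_j s[j]·t[(k-j) mod 3]. y[0] = 2×2 + 1×3 + 2×3 = 13; y[1] = 2×3 + 1×2 + 2×3 = 14; y[2] = 2×3 + 1×3 + 2×2 = 13. Result: [13, 14, 13]

[13, 14, 13]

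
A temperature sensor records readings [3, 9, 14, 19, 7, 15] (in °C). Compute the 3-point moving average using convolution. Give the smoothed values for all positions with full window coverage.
3-point moving average kernel = [1, 1, 1]. Apply in 'valid' mode (full window coverage): avg[0] = (3 + 9 + 14) / 3 = 8.67; avg[1] = (9 + 14 + 19) / 3 = 14.0; avg[2] = (14 + 19 + 7) / 3 = 13.33; avg[3] = (19 + 7 + 15) / 3 = 13.67. Smoothed values: [8.67, 14.0, 13.33, 13.67]

[8.67, 14.0, 13.33, 13.67]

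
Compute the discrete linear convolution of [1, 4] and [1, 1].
y[0] = 1×1 = 1; y[1] = 1×1 + 4×1 = 5; y[2] = 4×1 = 4

[1, 5, 4]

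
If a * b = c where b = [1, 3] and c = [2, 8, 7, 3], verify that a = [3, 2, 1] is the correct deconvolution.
Forward-compute [3, 2, 1] * [1, 3]: c[0] = 3×1 = 3; c[1] = 3×3 + 2×1 = 11; c[2] = 2×3 + 1×1 = 7; c[3] = 1×3 = 3 → [3, 11, 7, 3]. Does not match given c = [2, 8, 7, 3].

Not verified. [3, 2, 1] * [1, 3] = [3, 11, 7, 3], which differs from [2, 8, 7, 3] at index 0.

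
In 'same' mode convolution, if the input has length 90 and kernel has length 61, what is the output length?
'Same' mode returns an output with the same length as the input: 90

90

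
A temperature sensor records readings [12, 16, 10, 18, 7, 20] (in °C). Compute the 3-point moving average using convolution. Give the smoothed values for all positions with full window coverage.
3-point moving average kernel = [1, 1, 1]. Apply in 'valid' mode (full window coverage): avg[0] = (12 + 16 + 10) / 3 = 12.67; avg[1] = (16 + 10 + 18) / 3 = 14.67; avg[2] = (10 + 18 + 7) / 3 = 11.67; avg[3] = (18 + 7 + 20) / 3 = 15.0. Smoothed values: [12.67, 14.67, 11.67, 15.0]

[12.67, 14.67, 11.67, 15.0]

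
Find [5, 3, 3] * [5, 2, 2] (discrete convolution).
y[0] = 5×5 = 25; y[1] = 5×2 + 3×5 = 25; y[2] = 5×2 + 3×2 + 3×5 = 31; y[3] = 3×2 + 3×2 = 12; y[4] = 3×2 = 6

[25, 25, 31, 12, 6]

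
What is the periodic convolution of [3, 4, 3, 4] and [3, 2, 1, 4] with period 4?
Use y[k] = Σ_j a[j]·b[(k-j) mod 4]. y[0] = 3×3 + 4×4 + 3×1 + 4×2 = 36; y[1] = 3×2 + 4×3 + 3×4 + 4×1 = 34; y[2] = 3×1 + 4×2 + 3×3 + 4×4 = 36; y[3] = 3×4 + 4×1 + 3×2 + 4×3 = 34. Result: [36, 34, 36, 34]

[36, 34, 36, 34]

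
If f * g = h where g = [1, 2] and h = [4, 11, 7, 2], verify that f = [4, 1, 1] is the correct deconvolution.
Forward-compute [4, 1, 1] * [1, 2]: h[0] = 4×1 = 4; h[1] = 4×2 + 1×1 = 9; h[2] = 1×2 + 1×1 = 3; h[3] = 1×2 = 2 → [4, 9, 3, 2]. Does not match given h = [4, 11, 7, 2].

Not verified. [4, 1, 1] * [1, 2] = [4, 9, 3, 2], which differs from [4, 11, 7, 2] at index 1.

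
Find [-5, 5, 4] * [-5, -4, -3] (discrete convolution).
y[0] = -5×-5 = 25; y[1] = -5×-4 + 5×-5 = -5; y[2] = -5×-3 + 5×-4 + 4×-5 = -25; y[3] = 5×-3 + 4×-4 = -31; y[4] = 4×-3 = -12

[25, -5, -25, -31, -12]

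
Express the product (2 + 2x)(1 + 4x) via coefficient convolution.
Ascending coefficients: a = [2, 2], b = [1, 4]. c[0] = 2×1 = 2; c[1] = 2×4 + 2×1 = 10; c[2] = 2×4 = 8. Result coefficients: [2, 10, 8] → 2 + 10x + 8x^2

2 + 10x + 8x^2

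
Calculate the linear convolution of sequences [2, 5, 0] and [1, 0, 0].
y[0] = 2×1 = 2; y[1] = 2×0 + 5×1 = 5; y[2] = 2×0 + 5×0 + 0×1 = 0; y[3] = 5×0 + 0×0 = 0; y[4] = 0×0 = 0

[2, 5, 0, 0, 0]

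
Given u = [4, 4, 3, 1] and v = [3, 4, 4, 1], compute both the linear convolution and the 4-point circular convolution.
Linear: y_lin[0] = 4×3 = 12; y_lin[1] = 4×4 + 4×3 = 28; y_lin[2] = 4×4 + 4×4 + 3×3 = 41; y_lin[3] = 4×1 + 4×4 + 3×4 + 1×3 = 35; y_lin[4] = 4×1 + 3×4 + 1×4 = 20; y_lin[5] = 3×1 + 1×4 = 7; y_lin[6] = 1×1 = 1 → [12, 28, 41, 35, 20, 7, 1]. Circular (length 4): y[0] = 4×3 + 4×1 + 3×4 + 1×4 = 32; y[1] = 4×4 + 4×3 + 3×1 + 1×4 = 35; y[2] = 4×4 + 4×4 + 3×3 + 1×1 = 42; y[3] = 4×1 + 4×4 + 3×4 + 1×3 = 35 → [32, 35, 42, 35]

Linear: [12, 28, 41, 35, 20, 7, 1], Circular: [32, 35, 42, 35]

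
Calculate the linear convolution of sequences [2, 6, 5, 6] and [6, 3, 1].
y[0] = 2×6 = 12; y[1] = 2×3 + 6×6 = 42; y[2] = 2×1 + 6×3 + 5×6 = 50; y[3] = 6×1 + 5×3 + 6×6 = 57; y[4] = 5×1 + 6×3 = 23; y[5] = 6×1 = 6

[12, 42, 50, 57, 23, 6]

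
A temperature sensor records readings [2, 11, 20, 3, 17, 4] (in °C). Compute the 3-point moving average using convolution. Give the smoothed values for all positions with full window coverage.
3-point moving average kernel = [1, 1, 1]. Apply in 'valid' mode (full window coverage): avg[0] = (2 + 11 + 20) / 3 = 11.0; avg[1] = (11 + 20 + 3) / 3 = 11.33; avg[2] = (20 + 3 + 17) / 3 = 13.33; avg[3] = (3 + 17 + 4) / 3 = 8.0. Smoothed values: [11.0, 11.33, 13.33, 8.0]

[11.0, 11.33, 13.33, 8.0]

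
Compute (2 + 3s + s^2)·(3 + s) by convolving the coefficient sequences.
Ascending coefficients: a = [2, 3, 1], b = [3, 1]. c[0] = 2×3 = 6; c[1] = 2×1 + 3×3 = 11; c[2] = 3×1 + 1×3 = 6; c[3] = 1×1 = 1. Result coefficients: [6, 11, 6, 1] → 6 + 11s + 6s^2 + s^3

6 + 11s + 6s^2 + s^3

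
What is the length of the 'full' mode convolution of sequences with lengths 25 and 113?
Linear/full convolution length: m + n - 1 = 25 + 113 - 1 = 137

137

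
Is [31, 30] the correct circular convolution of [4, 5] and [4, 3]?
Recompute circular convolution of [4, 5] and [4, 3]: y[0] = 4×4 + 5×3 = 31; y[1] = 4×3 + 5×4 = 32 → [31, 32]. Compare to given [31, 30]: they differ at index 1: given 30, correct 32, so answer: No

No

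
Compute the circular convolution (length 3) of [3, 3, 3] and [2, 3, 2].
Use y[k] = Σ_j u[j]·v[(k-j) mod 3]. y[0] = 3×2 + 3×2 + 3×3 = 21; y[1] = 3×3 + 3×2 + 3×2 = 21; y[2] = 3×2 + 3×3 + 3×2 = 21. Result: [21, 21, 21]

[21, 21, 21]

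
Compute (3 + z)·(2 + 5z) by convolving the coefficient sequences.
Ascending coefficients: a = [3, 1], b = [2, 5]. c[0] = 3×2 = 6; c[1] = 3×5 + 1×2 = 17; c[2] = 1×5 = 5. Result coefficients: [6, 17, 5] → 6 + 17z + 5z^2

6 + 17z + 5z^2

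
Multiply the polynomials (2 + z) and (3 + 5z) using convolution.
Ascending coefficients: a = [2, 1], b = [3, 5]. c[0] = 2×3 = 6; c[1] = 2×5 + 1×3 = 13; c[2] = 1×5 = 5. Result coefficients: [6, 13, 5] → 6 + 13z + 5z^2

6 + 13z + 5z^2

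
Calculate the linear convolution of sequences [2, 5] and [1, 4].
y[0] = 2×1 = 2; y[1] = 2×4 + 5×1 = 13; y[2] = 5×4 = 20

[2, 13, 20]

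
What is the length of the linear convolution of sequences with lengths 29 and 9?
Linear/full convolution length: m + n - 1 = 29 + 9 - 1 = 37

37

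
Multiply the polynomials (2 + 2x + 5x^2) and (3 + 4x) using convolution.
Ascending coefficients: a = [2, 2, 5], b = [3, 4]. c[0] = 2×3 = 6; c[1] = 2×4 + 2×3 = 14; c[2] = 2×4 + 5×3 = 23; c[3] = 5×4 = 20. Result coefficients: [6, 14, 23, 20] → 6 + 14x + 23x^2 + 20x^3

6 + 14x + 23x^2 + 20x^3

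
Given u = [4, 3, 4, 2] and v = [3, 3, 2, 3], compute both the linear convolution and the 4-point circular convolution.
Linear: y_lin[0] = 4×3 = 12; y_lin[1] = 4×3 + 3×3 = 21; y_lin[2] = 4×2 + 3×3 + 4×3 = 29; y_lin[3] = 4×3 + 3×2 + 4×3 + 2×3 = 36; y_lin[4] = 3×3 + 4×2 + 2×3 = 23; y_lin[5] = 4×3 + 2×2 = 16; y_lin[6] = 2×3 = 6 → [12, 21, 29, 36, 23, 16, 6]. Circular (length 4): y[0] = 4×3 + 3×3 + 4×2 + 2×3 = 35; y[1] = 4×3 + 3×3 + 4×3 + 2×2 = 37; y[2] = 4×2 + 3×3 + 4×3 + 2×3 = 35; y[3] = 4×3 + 3×2 + 4×3 + 2×3 = 36 → [35, 37, 35, 36]

Linear: [12, 21, 29, 36, 23, 16, 6], Circular: [35, 37, 35, 36]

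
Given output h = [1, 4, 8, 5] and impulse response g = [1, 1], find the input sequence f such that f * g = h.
Deconvolve h=[1, 4, 8, 5] by g=[1, 1]. Since g[0]=1, solve forward: f[0] = h[0] / 1 = 1; f[1] = (h[1] - 1×1) / 1 = 3; f[2] = (h[2] - 3×1) / 1 = 5. So f = [1, 3, 5]. Check by forward convolution: h[0] = 1×1 = 1; h[1] = 1×1 + 3×1 = 4; h[2] = 3×1 + 5×1 = 8; h[3] = 5×1 = 5

[1, 3, 5]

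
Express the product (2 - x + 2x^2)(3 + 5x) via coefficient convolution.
Ascending coefficients: a = [2, -1, 2], b = [3, 5]. c[0] = 2×3 = 6; c[1] = 2×5 + -1×3 = 7; c[2] = -1×5 + 2×3 = 1; c[3] = 2×5 = 10. Result coefficients: [6, 7, 1, 10] → 6 + 7x + x^2 + 10x^3

6 + 7x + x^2 + 10x^3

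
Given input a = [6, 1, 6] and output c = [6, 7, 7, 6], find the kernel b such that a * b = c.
Output length 4 = len(a) + len(b) - 1 ⇒ len(b) = 2. Solve b forward using b[k] = (c[k] - Σ_{i≥1} a[i]·b[k-i]) / a[0]: b[0] = c[0] / a[0] = 6 / 6 = 1; b[1] = (c[1] - 1×1) / a[0] = (7 - 1×1) / 6 = 1. So b = [1, 1]. Forward-check [6, 1, 6] * [1, 1]: c[0] = 6×1 = 6; c[1] = 6×1 + 1×1 = 7; c[2] = 1×1 + 6×1 = 7; c[3] = 6×1 = 6 → [6, 7, 7, 6] ✓

[1, 1]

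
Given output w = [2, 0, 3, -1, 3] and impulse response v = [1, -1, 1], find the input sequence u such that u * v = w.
Deconvolve w=[2, 0, 3, -1, 3] by v=[1, -1, 1]. Since v[0]=1, solve forward: u[0] = w[0] / 1 = 2; u[1] = (w[1] - 2×-1) / 1 = 2; u[2] = (w[2] - 2×-1 - 2×1) / 1 = 3. So u = [2, 2, 3]. Check by forward convolution: w[0] = 2×1 = 2; w[1] = 2×-1 + 2×1 = 0; w[2] = 2×1 + 2×-1 + 3×1 = 3; w[3] = 2×1 + 3×-1 = -1; w[4] = 3×1 = 3

[2, 2, 3]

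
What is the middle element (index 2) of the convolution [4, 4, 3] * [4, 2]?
Use y[k] = Σ_i a[i]·b[k-i] at k=2. y[2] = 4×2 + 3×4 = 20

20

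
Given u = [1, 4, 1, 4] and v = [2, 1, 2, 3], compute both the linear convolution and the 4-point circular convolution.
Linear: y_lin[0] = 1×2 = 2; y_lin[1] = 1×1 + 4×2 = 9; y_lin[2] = 1×2 + 4×1 + 1×2 = 8; y_lin[3] = 1×3 + 4×2 + 1×1 + 4×2 = 20; y_lin[4] = 4×3 + 1×2 + 4×1 = 18; y_lin[5] = 1×3 + 4×2 = 11; y_lin[6] = 4×3 = 12 → [2, 9, 8, 20, 18, 11, 12]. Circular (length 4): y[0] = 1×2 + 4×3 + 1×2 + 4×1 = 20; y[1] = 1×1 + 4×2 + 1×3 + 4×2 = 20; y[2] = 1×2 + 4×1 + 1×2 + 4×3 = 20; y[3] = 1×3 + 4×2 + 1×1 + 4×2 = 20 → [20, 20, 20, 20]

Linear: [2, 9, 8, 20, 18, 11, 12], Circular: [20, 20, 20, 20]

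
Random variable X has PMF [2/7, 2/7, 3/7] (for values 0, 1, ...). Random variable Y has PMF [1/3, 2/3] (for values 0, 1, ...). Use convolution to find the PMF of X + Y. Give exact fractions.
P(X+Y=k) = Σ_i P(X=i)·P(Y=k-i) — a convolution of [2/7, 2/7, 3/7] and [1/3, 2/3]. P(X+Y=0) = (2/7)×(1/3) = 2/21; P(X+Y=1) = (2/7)×(2/3) + (2/7)×(1/3) = 4/21 + 2/21 = 2/7; P(X+Y=2) = (2/7)×(2/3) + (3/7)×(1/3) = 4/21 + 1/7 = 1/3; P(X+Y=3) = (3/7)×(2/3) = 2/7. PMF: [2/21, 2/7, 1/3, 2/7] (sums to 1 ✓)

[2/21, 2/7, 1/3, 2/7]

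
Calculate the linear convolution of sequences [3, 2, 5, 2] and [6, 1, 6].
y[0] = 3×6 = 18; y[1] = 3×1 + 2×6 = 15; y[2] = 3×6 + 2×1 + 5×6 = 50; y[3] = 2×6 + 5×1 + 2×6 = 29; y[4] = 5×6 + 2×1 = 32; y[5] = 2×6 = 12

[18, 15, 50, 29, 32, 12]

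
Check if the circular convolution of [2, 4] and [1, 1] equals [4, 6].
Recompute circular convolution of [2, 4] and [1, 1]: y[0] = 2×1 + 4×1 = 6; y[1] = 2×1 + 4×1 = 6 → [6, 6]. Compare to given [4, 6]: they differ at index 0: given 4, correct 6, so answer: No

No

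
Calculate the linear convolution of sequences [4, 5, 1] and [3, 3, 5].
y[0] = 4×3 = 12; y[1] = 4×3 + 5×3 = 27; y[2] = 4×5 + 5×3 + 1×3 = 38; y[3] = 5×5 + 1×3 = 28; y[4] = 1×5 = 5

[12, 27, 38, 28, 5]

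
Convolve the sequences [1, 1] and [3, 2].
y[0] = 1×3 = 3; y[1] = 1×2 + 1×3 = 5; y[2] = 1×2 = 2

[3, 5, 2]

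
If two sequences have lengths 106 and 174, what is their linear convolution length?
Linear/full convolution length: m + n - 1 = 106 + 174 - 1 = 279

279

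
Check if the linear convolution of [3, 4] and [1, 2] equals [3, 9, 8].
Recompute linear convolution of [3, 4] and [1, 2]: y[0] = 3×1 = 3; y[1] = 3×2 + 4×1 = 10; y[2] = 4×2 = 8 → [3, 10, 8]. Compare to given [3, 9, 8]: they differ at index 1: given 9, correct 10, so answer: No

No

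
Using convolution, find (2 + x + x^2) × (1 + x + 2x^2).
Ascending coefficients: a = [2, 1, 1], b = [1, 1, 2]. c[0] = 2×1 = 2; c[1] = 2×1 + 1×1 = 3; c[2] = 2×2 + 1×1 + 1×1 = 6; c[3] = 1×2 + 1×1 = 3; c[4] = 1×2 = 2. Result coefficients: [2, 3, 6, 3, 2] → 2 + 3x + 6x^2 + 3x^3 + 2x^4

2 + 3x + 6x^2 + 3x^3 + 2x^4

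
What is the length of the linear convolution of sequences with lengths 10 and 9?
Linear/full convolution length: m + n - 1 = 10 + 9 - 1 = 18

18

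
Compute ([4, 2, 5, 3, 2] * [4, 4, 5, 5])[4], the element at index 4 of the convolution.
Use y[k] = Σ_i a[i]·b[k-i] at k=4. y[4] = 2×5 + 5×5 + 3×4 + 2×4 = 55

55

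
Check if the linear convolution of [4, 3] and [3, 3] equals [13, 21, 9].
Recompute linear convolution of [4, 3] and [3, 3]: y[0] = 4×3 = 12; y[1] = 4×3 + 3×3 = 21; y[2] = 3×3 = 9 → [12, 21, 9]. Compare to given [13, 21, 9]: they differ at index 0: given 13, correct 12, so answer: No

No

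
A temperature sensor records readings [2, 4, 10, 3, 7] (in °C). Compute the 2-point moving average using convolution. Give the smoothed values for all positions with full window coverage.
2-point moving average kernel = [1, 1]. Apply in 'valid' mode (full window coverage): avg[0] = (2 + 4) / 2 = 3.0; avg[1] = (4 + 10) / 2 = 7.0; avg[2] = (10 + 3) / 2 = 6.5; avg[3] = (3 + 7) / 2 = 5.0. Smoothed values: [3.0, 7.0, 6.5, 5.0]

[3.0, 7.0, 6.5, 5.0]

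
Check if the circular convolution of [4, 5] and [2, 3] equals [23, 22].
Recompute circular convolution of [4, 5] and [2, 3]: y[0] = 4×2 + 5×3 = 23; y[1] = 4×3 + 5×2 = 22 → [23, 22]. Given [23, 22] matches, so answer: Yes

Yes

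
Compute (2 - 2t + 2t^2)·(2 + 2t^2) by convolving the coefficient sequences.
Ascending coefficients: a = [2, -2, 2], b = [2, 0, 2]. c[0] = 2×2 = 4; c[1] = 2×0 + -2×2 = -4; c[2] = 2×2 + -2×0 + 2×2 = 8; c[3] = -2×2 + 2×0 = -4; c[4] = 2×2 = 4. Result coefficients: [4, -4, 8, -4, 4] → 4 - 4t + 8t^2 - 4t^3 + 4t^4

4 - 4t + 8t^2 - 4t^3 + 4t^4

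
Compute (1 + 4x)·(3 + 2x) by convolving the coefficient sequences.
Ascending coefficients: a = [1, 4], b = [3, 2]. c[0] = 1×3 = 3; c[1] = 1×2 + 4×3 = 14; c[2] = 4×2 = 8. Result coefficients: [3, 14, 8] → 3 + 14x + 8x^2

3 + 14x + 8x^2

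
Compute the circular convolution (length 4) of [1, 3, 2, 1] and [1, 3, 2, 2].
Use y[k] = Σ_j s[j]·t[(k-j) mod 4]. y[0] = 1×1 + 3×2 + 2×2 + 1×3 = 14; y[1] = 1×3 + 3×1 + 2×2 + 1×2 = 12; y[2] = 1×2 + 3×3 + 2×1 + 1×2 = 15; y[3] = 1×2 + 3×2 + 2×3 + 1×1 = 15. Result: [14, 12, 15, 15]

[14, 12, 15, 15]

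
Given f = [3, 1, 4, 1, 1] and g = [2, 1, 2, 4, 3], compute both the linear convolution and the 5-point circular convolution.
Linear: y_lin[0] = 3×2 = 6; y_lin[1] = 3×1 + 1×2 = 5; y_lin[2] = 3×2 + 1×1 + 4×2 = 15; y_lin[3] = 3×4 + 1×2 + 4×1 + 1×2 = 20; y_lin[4] = 3×3 + 1×4 + 4×2 + 1×1 + 1×2 = 24; y_lin[5] = 1×3 + 4×4 + 1×2 + 1×1 = 22; y_lin[6] = 4×3 + 1×4 + 1×2 = 18; y_lin[7] = 1×3 + 1×4 = 7; y_lin[8] = 1×3 = 3 → [6, 5, 15, 20, 24, 22, 18, 7, 3]. Circular (length 5): y[0] = 3×2 + 1×3 + 4×4 + 1×2 + 1×1 = 28; y[1] = 3×1 + 1×2 + 4×3 + 1×4 + 1×2 = 23; y[2] = 3×2 + 1×1 + 4×2 + 1×3 + 1×4 = 22; y[3] = 3×4 + 1×2 + 4×1 + 1×2 + 1×3 = 23; y[4] = 3×3 + 1×4 + 4×2 + 1×1 + 1×2 = 24 → [28, 23, 22, 23, 24]

Linear: [6, 5, 15, 20, 24, 22, 18, 7, 3], Circular: [28, 23, 22, 23, 24]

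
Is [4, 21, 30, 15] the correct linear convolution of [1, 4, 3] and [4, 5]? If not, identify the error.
Recompute linear convolution of [1, 4, 3] and [4, 5]: y[0] = 1×4 = 4; y[1] = 1×5 + 4×4 = 21; y[2] = 4×5 + 3×4 = 32; y[3] = 3×5 = 15 → [4, 21, 32, 15]. Compare to given [4, 21, 30, 15]: they differ at index 2: given 30, correct 32, so answer: No

No. Error at index 2: given 30, correct 32.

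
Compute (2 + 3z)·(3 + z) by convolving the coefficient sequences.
Ascending coefficients: a = [2, 3], b = [3, 1]. c[0] = 2×3 = 6; c[1] = 2×1 + 3×3 = 11; c[2] = 3×1 = 3. Result coefficients: [6, 11, 3] → 6 + 11z + 3z^2

6 + 11z + 3z^2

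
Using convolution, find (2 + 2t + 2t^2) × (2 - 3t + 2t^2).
Ascending coefficients: a = [2, 2, 2], b = [2, -3, 2]. c[0] = 2×2 = 4; c[1] = 2×-3 + 2×2 = -2; c[2] = 2×2 + 2×-3 + 2×2 = 2; c[3] = 2×2 + 2×-3 = -2; c[4] = 2×2 = 4. Result coefficients: [4, -2, 2, -2, 4] → 4 - 2t + 2t^2 - 2t^3 + 4t^4

4 - 2t + 2t^2 - 2t^3 + 4t^4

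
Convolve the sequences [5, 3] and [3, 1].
y[0] = 5×3 = 15; y[1] = 5×1 + 3×3 = 14; y[2] = 3×1 = 3

[15, 14, 3]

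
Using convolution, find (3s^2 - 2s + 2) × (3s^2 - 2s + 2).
Ascending coefficients: a = [2, -2, 3], b = [2, -2, 3]. c[0] = 2×2 = 4; c[1] = 2×-2 + -2×2 = -8; c[2] = 2×3 + -2×-2 + 3×2 = 16; c[3] = -2×3 + 3×-2 = -12; c[4] = 3×3 = 9. Result coefficients: [4, -8, 16, -12, 9] → 9s^4 - 12s^3 + 16s^2 - 8s + 4

9s^4 - 12s^3 + 16s^2 - 8s + 4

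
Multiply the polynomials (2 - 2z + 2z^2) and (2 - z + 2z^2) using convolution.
Ascending coefficients: a = [2, -2, 2], b = [2, -1, 2]. c[0] = 2×2 = 4; c[1] = 2×-1 + -2×2 = -6; c[2] = 2×2 + -2×-1 + 2×2 = 10; c[3] = -2×2 + 2×-1 = -6; c[4] = 2×2 = 4. Result coefficients: [4, -6, 10, -6, 4] → 4 - 6z + 10z^2 - 6z^3 + 4z^4

4 - 6z + 10z^2 - 6z^3 + 4z^4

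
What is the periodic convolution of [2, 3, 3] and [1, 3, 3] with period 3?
Use y[k] = Σ_j s[j]·t[(k-j) mod 3]. y[0] = 2×1 + 3×3 + 3×3 = 20; y[1] = 2×3 + 3×1 + 3×3 = 18; y[2] = 2×3 + 3×3 + 3×1 = 18. Result: [20, 18, 18]

[20, 18, 18]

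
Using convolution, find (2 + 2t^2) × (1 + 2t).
Ascending coefficients: a = [2, 0, 2], b = [1, 2]. c[0] = 2×1 = 2; c[1] = 2×2 + 0×1 = 4; c[2] = 0×2 + 2×1 = 2; c[3] = 2×2 = 4. Result coefficients: [2, 4, 2, 4] → 2 + 4t + 2t^2 + 4t^3

2 + 4t + 2t^2 + 4t^3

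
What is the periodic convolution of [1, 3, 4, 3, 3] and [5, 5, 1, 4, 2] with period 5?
Use y[k] = Σ_j u[j]·v[(k-j) mod 5]. y[0] = 1×5 + 3×2 + 4×4 + 3×1 + 3×5 = 45; y[1] = 1×5 + 3×5 + 4×2 + 3×4 + 3×1 = 43; y[2] = 1×1 + 3×5 + 4×5 + 3×2 + 3×4 = 54; y[3] = 1×4 + 3×1 + 4×5 + 3×5 + 3×2 = 48; y[4] = 1×2 + 3×4 + 4×1 + 3×5 + 3×5 = 48. Result: [45, 43, 54, 48, 48]

[45, 43, 54, 48, 48]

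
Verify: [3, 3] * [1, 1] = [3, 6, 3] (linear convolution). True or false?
Recompute linear convolution of [3, 3] and [1, 1]: y[0] = 3×1 = 3; y[1] = 3×1 + 3×1 = 6; y[2] = 3×1 = 3 → [3, 6, 3]. Given [3, 6, 3] matches, so answer: Yes

Yes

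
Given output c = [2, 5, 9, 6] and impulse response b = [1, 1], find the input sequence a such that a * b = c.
Deconvolve c=[2, 5, 9, 6] by b=[1, 1]. Since b[0]=1, solve forward: a[0] = c[0] / 1 = 2; a[1] = (c[1] - 2×1) / 1 = 3; a[2] = (c[2] - 3×1) / 1 = 6. So a = [2, 3, 6]. Check by forward convolution: c[0] = 2×1 = 2; c[1] = 2×1 + 3×1 = 5; c[2] = 3×1 + 6×1 = 9; c[3] = 6×1 = 6

[2, 3, 6]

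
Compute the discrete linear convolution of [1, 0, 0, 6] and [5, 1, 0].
y[0] = 1×5 = 5; y[1] = 1×1 + 0×5 = 1; y[2] = 1×0 + 0×1 + 0×5 = 0; y[3] = 0×0 + 0×1 + 6×5 = 30; y[4] = 0×0 + 6×1 = 6; y[5] = 6×0 = 0

[5, 1, 0, 30, 6, 0]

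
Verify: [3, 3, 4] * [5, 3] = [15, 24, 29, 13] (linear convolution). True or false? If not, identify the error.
Recompute linear convolution of [3, 3, 4] and [5, 3]: y[0] = 3×5 = 15; y[1] = 3×3 + 3×5 = 24; y[2] = 3×3 + 4×5 = 29; y[3] = 4×3 = 12 → [15, 24, 29, 12]. Compare to given [15, 24, 29, 13]: they differ at index 3: given 13, correct 12, so answer: No

No. Error at index 3: given 13, correct 12.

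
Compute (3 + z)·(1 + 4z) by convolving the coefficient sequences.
Ascending coefficients: a = [3, 1], b = [1, 4]. c[0] = 3×1 = 3; c[1] = 3×4 + 1×1 = 13; c[2] = 1×4 = 4. Result coefficients: [3, 13, 4] → 3 + 13z + 4z^2

3 + 13z + 4z^2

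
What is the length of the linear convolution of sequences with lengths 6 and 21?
Linear/full convolution length: m + n - 1 = 6 + 21 - 1 = 26

26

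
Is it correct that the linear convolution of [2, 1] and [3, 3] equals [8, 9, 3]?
Recompute linear convolution of [2, 1] and [3, 3]: y[0] = 2×3 = 6; y[1] = 2×3 + 1×3 = 9; y[2] = 1×3 = 3 → [6, 9, 3]. Compare to given [8, 9, 3]: they differ at index 0: given 8, correct 6, so answer: No

No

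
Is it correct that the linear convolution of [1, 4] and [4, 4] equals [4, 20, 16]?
Recompute linear convolution of [1, 4] and [4, 4]: y[0] = 1×4 = 4; y[1] = 1×4 + 4×4 = 20; y[2] = 4×4 = 16 → [4, 20, 16]. Given [4, 20, 16] matches, so answer: Yes

Yes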